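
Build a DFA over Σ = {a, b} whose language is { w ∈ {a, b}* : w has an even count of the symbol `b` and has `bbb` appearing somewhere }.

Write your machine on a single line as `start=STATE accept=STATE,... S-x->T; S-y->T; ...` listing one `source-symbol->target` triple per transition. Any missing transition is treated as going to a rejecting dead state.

Build one automaton per condition and run them in lockstep. One (2 states) tracks the count of `b`s modulo 2; the other (4 states) tracks whether and how much of `bbb` has been seen. Each combined state is a pair, one component from each; accept when both components accept.
8 states suffice.
        a   b  
>  q0   q0  q1 
   q1   q2  q3 
   q2   q2  q4 
   q3   q0  q5 
   q4   q0  q6 
   q5   q5  q7 
   q6   q2  q7 
 * q7   q7  q5 
(> = start, * = accepting)

start=q0; accept=q7; q0-a->q0; q0-b->q1; q1-a->q2; q1-b->q3; q2-a->q2; q2-b->q4; q3-a->q0; q3-b->q5; q4-a->q0; q4-b->q6; q5-a->q5; q5-b->q7; q6-a->q2; q6-b->q7; q7-a->q7; q7-b->q5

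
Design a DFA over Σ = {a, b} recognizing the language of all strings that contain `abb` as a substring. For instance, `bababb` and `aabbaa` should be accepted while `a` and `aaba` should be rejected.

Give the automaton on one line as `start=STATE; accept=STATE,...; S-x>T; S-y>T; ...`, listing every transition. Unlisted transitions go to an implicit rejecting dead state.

start=s0; accept=s3; s0-a>s1; s0-b>s0; s1-a>s1; s1-b>s2; s2-a>s1; s2-b>s3; s3-a>s3; s3-b>s3

States s0..s2 record the length of the longest prefix of `abb` that matches the current input suffix. Reaching s3 means `abb` has been seen, and we stay there forever. Accept from s3.
4 states suffice.
        a   b  
>  s0   s1  s0 
   s1   s1  s2 
   s2   s1  s3 
 * s3   s3  s3 
(> = start, * = accepting)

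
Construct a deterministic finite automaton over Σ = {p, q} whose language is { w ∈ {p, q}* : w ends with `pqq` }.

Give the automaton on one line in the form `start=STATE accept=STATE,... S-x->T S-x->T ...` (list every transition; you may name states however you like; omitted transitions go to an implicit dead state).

Let each state record the length of the longest suffix of the input read so far that is also a prefix of `pqq`. s1 means the last symbol is `p`; s2 means the last 2 symbols are `pq`; s3 means the last 3 symbols are `pqq`. Accept only at s3, where the string currently ends in `pqq`.
With 4 states:
        p   q  
>  s0   s1  s0 
   s1   s1  s2 
   s2   s1  s3 
 * s3   s1  s0 
(> = start, * = accepting)

start=s0 accept=s3 s0-p->s1 s0-q->s0 s1-p->s1 s1-q->s2 s2-p->s1 s2-q->s3 s3-p->s1 s3-q->s0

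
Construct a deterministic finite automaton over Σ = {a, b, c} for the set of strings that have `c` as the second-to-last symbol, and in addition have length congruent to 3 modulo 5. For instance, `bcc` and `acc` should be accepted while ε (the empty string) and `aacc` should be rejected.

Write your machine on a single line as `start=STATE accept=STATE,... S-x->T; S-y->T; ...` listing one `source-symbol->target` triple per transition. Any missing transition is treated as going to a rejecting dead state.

Handle the two conditions separately and then intersect. The first has 13 states tracking the last 2 symbols read; the second has 5 states tracking the input length modulo 5. A product state is a pair (one from each), accepting exactly when both do. Equivalent product states are then merged.
7 states suffice.
        a   b   c  
>  S0   S1  S1  S1 
   S1   S2  S2  S3 
   S2   S4  S4  S4 
   S3   S5  S5  S5 
   S4   S6  S6  S6 
 * S5   S6  S6  S6 
   S6   S0  S0  S0 
(> = start, * = accepting)

start=S0; accept=S5; S0-a->S1; S0-b->S1; S0-c->S1; S1-a->S2; S1-b->S2; S1-c->S3; S2-a->S4; S2-b->S4; S2-c->S4; S3-a->S5; S3-b->S5; S3-c->S5; S4-a->S6; S4-b->S6; S4-c->S6; S5-a->S6; S5-b->S6; S5-c->S6; S6-a->S0; S6-b->S0; S6-c->S0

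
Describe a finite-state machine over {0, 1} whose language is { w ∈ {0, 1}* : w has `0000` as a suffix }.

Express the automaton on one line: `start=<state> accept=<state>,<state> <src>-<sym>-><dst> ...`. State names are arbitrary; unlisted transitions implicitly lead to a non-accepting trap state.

start=q0 accept=q4 q0-0->q1 q0-1->q0 q1-0->q2 q1-1->q0 q2-0->q3 q2-1->q0 q3-0->q4 q3-1->q0 q4-0->q4 q4-1->q0

Remember how much of `0000` the current input suffix matches. State q0 means no match yet; q1 means the last symbol is `0`; q2 means the last 2 symbols are `00`; q3 means the last 3 symbols are `000`; q4 means the last 4 symbols are `0000`. Only q4 accepts. On a mismatch, fall back to the longest proper suffix that is still a prefix of `0000`.
        0   1  
>  q0   q1  q0 
   q1   q2  q0 
   q2   q3  q0 
   q3   q4  q0 
 * q4   q4  q0 
(> = start, * = accepting)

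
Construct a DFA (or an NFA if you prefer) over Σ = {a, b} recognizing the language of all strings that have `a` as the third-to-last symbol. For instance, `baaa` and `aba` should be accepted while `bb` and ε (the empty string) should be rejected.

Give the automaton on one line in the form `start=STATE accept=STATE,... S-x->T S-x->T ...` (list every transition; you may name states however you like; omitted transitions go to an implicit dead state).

A DFA must remember the last 3 symbols (since which symbol is third-to-last isn't known until the input ends). Use one state per possible window of the last ≤3 symbols; accept from those whose window starts with `a`.
With 15 states:
          a    b  
>  S0     S1   S2 
   S1     S3   S4 
   S2     S5   S6 
   S3     S7   S8 
   S4     S9  S10 
   S5    S11  S12 
   S6    S13  S14 
 * S7     S7   S8 
 * S8     S9  S10 
 * S9    S11  S12 
 * S10   S13  S14 
   S11    S7   S8 
   S12    S9  S10 
   S13   S11  S12 
   S14   S13  S14 
(> = start, * = accepting)

start=S0 accept=S7,S8,S9,S10 S0-a->S1 S0-b->S2 S1-a->S3 S1-b->S4 S2-a->S5 S2-b->S6 S3-a->S7 S3-b->S8 S4-a->S9 S4-b->S10 S5-a->S11 S5-b->S12 S6-a->S13 S6-b->S14 S7-a->S7 S7-b->S8 S8-a->S9 S8-b->S10 S9-a->S11 S9-b->S12 S10-a->S13 S10-b->S14 S11-a->S7 S11-b->S8 S12-a->S9 S12-b->S10 S13-a->S11 S13-b->S12 S14-a->S13 S14-b->S14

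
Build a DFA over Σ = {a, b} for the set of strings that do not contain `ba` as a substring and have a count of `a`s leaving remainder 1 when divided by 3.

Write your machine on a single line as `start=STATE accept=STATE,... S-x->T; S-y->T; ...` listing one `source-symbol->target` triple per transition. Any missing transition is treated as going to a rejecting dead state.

Run two small machines in parallel and take their product. The first has 3 states tracking partial matches of the forbidden pattern `ba`; the second has 3 states tracking the count of `a`s modulo 3. A product state is a pair (one from each), accepting exactly when both do.
        a   b  
>  q0   q1  q2 
 * q1   q3  q4 
   q2   q5  q2 
   q3   q0  q6 
 * q4   q7  q4 
   q5   q7  q5 
   q6   q8  q6 
   q7   q8  q7 
   q8   q5  q8 
(> = start, * = accepting)

start=q0; accept=q1,q4; q0-a->q1; q0-b->q2; q1-a->q3; q1-b->q4; q2-a->q5; q2-b->q2; q3-a->q0; q3-b->q6; q4-a->q7; q4-b->q4; q5-a->q7; q5-b->q5; q6-a->q8; q6-b->q6; q7-a->q8; q7-b->q7; q8-a->q5; q8-b->q8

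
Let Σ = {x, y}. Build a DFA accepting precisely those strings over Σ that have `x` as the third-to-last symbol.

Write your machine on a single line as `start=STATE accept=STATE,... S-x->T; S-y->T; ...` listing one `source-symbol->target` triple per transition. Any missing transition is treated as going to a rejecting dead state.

start=q0; accept=q7,q8,q9,q10; q0-x->q1; q0-y->q2; q1-x->q3; q1-y->q4; q2-x->q5; q2-y->q6; q3-x->q7; q3-y->q8; q4-x->q9; q4-y->q10; q5-x->q11; q5-y->q12; q6-x->q13; q6-y->q14; q7-x->q7; q7-y->q8; q8-x->q9; q8-y->q10; q9-x->q11; q9-y->q12; q10-x->q13; q10-y->q14; q11-x->q7; q11-y->q8; q12-x->q9; q12-y->q10; q13-x->q11; q13-y->q12; q14-x->q13; q14-y->q14

Because acceptance depends on a position counted from the end, the machine has to buffer the most recent 3 symbols. Make each state the string of the last up-to-3 symbols read; on input `x` shift the window left and append `x`. Accept when the buffered window has length 3 and begins with `x`.
          x    y  
>  q0     q1   q2 
   q1     q3   q4 
   q2     q5   q6 
   q3     q7   q8 
   q4     q9  q10 
   q5    q11  q12 
   q6    q13  q14 
 * q7     q7   q8 
 * q8     q9  q10 
 * q9    q11  q12 
 * q10   q13  q14 
   q11    q7   q8 
   q12    q9  q10 
   q13   q11  q12 
   q14   q13  q14 
(> = start, * = accepting)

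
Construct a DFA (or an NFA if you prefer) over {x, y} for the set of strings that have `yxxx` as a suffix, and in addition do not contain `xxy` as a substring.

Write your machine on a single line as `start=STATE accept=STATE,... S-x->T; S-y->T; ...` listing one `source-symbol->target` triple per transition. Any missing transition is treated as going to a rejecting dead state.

Handle the two conditions separately and then intersect. The first has 5 states tracking how much of the suffix `yxxx` has currently been matched; the second has 4 states tracking partial matches of the forbidden pattern `xxy`. A product state is a pair (one from each), accepting exactly when both do. After merging equivalent states the machine shrinks.
        x   y  
>  S0   S1  S2 
   S1   S3  S2 
   S2   S4  S2 
   S3   S3  S3 
   S4   S5  S2 
   S5   S6  S3 
 * S6   S3  S3 
(> = start, * = accepting)

start=S0; accept=S6; S0-x->S1; S0-y->S2; S1-x->S3; S1-y->S2; S2-x->S4; S2-y->S2; S3-x->S3; S3-y->S3; S4-x->S5; S4-y->S2; S5-x->S6; S5-y->S3; S6-x->S3; S6-y->S3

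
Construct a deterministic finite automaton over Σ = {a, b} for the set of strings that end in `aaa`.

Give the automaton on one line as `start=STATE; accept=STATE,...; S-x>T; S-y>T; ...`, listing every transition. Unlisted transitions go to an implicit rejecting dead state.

Let each state record the length of the longest suffix of the input read so far that is also a prefix of `aaa`. q1 means the last symbol is `a`; q2 means the last 2 symbols are `aa`; q3 means the last 3 symbols are `aaa`. Accept only at q3, where the string currently ends in `aaa`.
With 4 states:
        a   b  
>  q0   q1  q0 
   q1   q2  q0 
   q2   q3  q0 
 * q3   q3  q0 
(> = start, * = accepting)

start=q0; accept=q3; q0-a>q1; q0-b>q0; q1-a>q2; q1-b>q0; q2-a>q3; q2-b>q0; q3-a>q3; q3-b>q0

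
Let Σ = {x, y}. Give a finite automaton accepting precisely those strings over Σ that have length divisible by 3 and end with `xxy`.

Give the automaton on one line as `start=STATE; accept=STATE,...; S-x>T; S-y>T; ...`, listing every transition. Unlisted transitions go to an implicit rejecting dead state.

Run two small machines in parallel and take their product. One (3 states) tracks the input length modulo 3; the other (4 states) tracks how much of the suffix `xxy` has currently been matched. Each combined state is a pair, one component from each; accept when both components accept.
A 12-state machine:
       x  y 
>  A   B  C 
   B   D  E 
   C   F  E 
   D   G  H 
   E   I  A 
   F   G  A 
   G   J  K 
 * H   B  C 
   I   J  C 
   J   D  L 
   K   F  E 
   L   I  A 
(> = start, * = accepting)

start=A; accept=H; A-x>B; A-y>C; B-x>D; B-y>E; C-x>F; C-y>E; D-x>G; D-y>H; E-x>I; E-y>A; F-x>G; F-y>A; G-x>J; G-y>K; H-x>B; H-y>C; I-x>J; I-y>C; J-x>D; J-y>L; K-x>F; K-y>E; L-x>I; L-y>A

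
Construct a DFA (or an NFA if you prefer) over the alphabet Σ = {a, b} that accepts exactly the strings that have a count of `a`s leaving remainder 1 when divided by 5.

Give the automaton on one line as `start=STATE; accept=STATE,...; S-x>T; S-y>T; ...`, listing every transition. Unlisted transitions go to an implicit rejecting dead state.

Keep the running count of `a`s modulo 5: each `a` advances along the cycle q0 → q1 → q2 → q3 → q4 → q0 while other symbols loop. Accept at q1.
With 5 states:
        a   b  
>  q0   q1  q0 
 * q1   q2  q1 
   q2   q3  q2 
   q3   q4  q3 
   q4   q0  q4 
(> = start, * = accepting)

start=q0; accept=q1; q0-a>q1; q0-b>q0; q1-a>q2; q1-b>q1; q2-a>q3; q2-b>q2; q3-a>q4; q3-b>q3; q4-a>q0; q4-b>q4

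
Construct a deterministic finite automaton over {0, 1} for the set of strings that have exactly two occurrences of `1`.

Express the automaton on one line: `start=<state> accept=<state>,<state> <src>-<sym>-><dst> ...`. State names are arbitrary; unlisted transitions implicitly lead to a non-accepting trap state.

Count `1`s, saturating at 3: states q0 through q2 mean 0 through 2 `1`s seen; q3 means more than 2. Each `1` increments (capped at q3); other symbols loop. Accept from {q2}.
With 4 states:
        0   1  
>  q0   q0  q1 
   q1   q1  q2 
 * q2   q2  q3 
   q3   q3  q3 
(> = start, * = accepting)

start=q0 accept=q2 q0-0->q0 q0-1->q1 q1-0->q1 q1-1->q2 q2-0->q2 q2-1->q3 q3-0->q3 q3-1->q3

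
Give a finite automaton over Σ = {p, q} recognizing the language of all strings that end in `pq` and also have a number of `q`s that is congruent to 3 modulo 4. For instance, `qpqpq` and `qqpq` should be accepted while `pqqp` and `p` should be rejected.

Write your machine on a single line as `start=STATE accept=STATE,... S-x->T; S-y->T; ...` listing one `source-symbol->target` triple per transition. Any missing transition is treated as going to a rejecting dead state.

Run two small machines in parallel and take their product. The first has 3 states tracking how much of the suffix `pq` has currently been matched; the second has 4 states tracking the count of `q`s modulo 4. A product state is a pair (one from each), accepting exactly when both do.
          p    q  
>  S0     S1   S2 
   S1     S1   S3 
   S2     S4   S5 
   S3     S4   S5 
   S4     S4   S6 
   S5     S7   S8 
   S6     S7   S8 
   S7     S7   S9 
   S8    S10   S0 
 * S9    S10   S0 
   S10   S10  S11 
   S11    S1   S2 
(> = start, * = accepting)

start=S0; accept=S9; S0-p->S1; S0-q->S2; S1-p->S1; S1-q->S3; S2-p->S4; S2-q->S5; S3-p->S4; S3-q->S5; S4-p->S4; S4-q->S6; S5-p->S7; S5-q->S8; S6-p->S7; S6-q->S8; S7-p->S7; S7-q->S9; S8-p->S10; S8-q->S0; S9-p->S10; S9-q->S0; S10-p->S10; S10-q->S11; S11-p->S1; S11-q->S2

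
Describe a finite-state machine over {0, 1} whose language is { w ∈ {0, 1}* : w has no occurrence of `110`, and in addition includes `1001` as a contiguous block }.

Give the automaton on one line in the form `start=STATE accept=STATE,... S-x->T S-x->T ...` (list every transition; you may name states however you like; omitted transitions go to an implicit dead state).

start=A accept=G,J,K A-0->A A-1->B B-0->C B-1->D C-0->E C-1->B D-0->F D-1->D E-0->A E-1->G F-0->H F-1->I G-0->J G-1->K H-0->L H-1->M I-0->F I-1->I J-0->J J-1->G K-0->M K-1->K L-0->L L-1->I M-0->M M-1->M

Run two small machines in parallel and take their product. The first has 4 states tracking partial matches of the forbidden pattern `110`; the second has 5 states tracking whether and how much of `1001` has been seen. A product state is a pair (one from each), accepting exactly when both do.
       0  1 
>  A   A  B 
   B   C  D 
   C   E  B 
   D   F  D 
   E   A  G 
   F   H  I 
 * G   J  K 
   H   L  M 
   I   F  I 
 * J   J  G 
 * K   M  K 
   L   L  I 
   M   M  M 
(> = start, * = accepting)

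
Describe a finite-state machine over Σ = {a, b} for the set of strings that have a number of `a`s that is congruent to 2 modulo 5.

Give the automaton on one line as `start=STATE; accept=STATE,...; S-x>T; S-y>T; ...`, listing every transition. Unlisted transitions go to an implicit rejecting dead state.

start=S0; accept=S2; S0-a>S1; S0-b>S0; S1-a>S2; S1-b>S1; S2-a>S3; S2-b>S2; S3-a>S4; S3-b>S3; S4-a>S0; S4-b>S4

Keep the running count of `a`s modulo 5: each `a` advances along the cycle S0 → S1 → S2 → S3 → S4 → S0 while other symbols loop. Accept at S2.
With 5 states:
        a   b  
>  S0   S1  S0 
   S1   S2  S1 
 * S2   S3  S2 
   S3   S4  S3 
   S4   S0  S4 
(> = start, * = accepting)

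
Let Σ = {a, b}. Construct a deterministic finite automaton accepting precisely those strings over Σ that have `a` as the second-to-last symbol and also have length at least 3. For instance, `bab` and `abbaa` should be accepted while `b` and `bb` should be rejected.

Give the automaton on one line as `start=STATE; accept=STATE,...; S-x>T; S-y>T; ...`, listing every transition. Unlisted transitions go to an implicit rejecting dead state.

start=q0; accept=q7,q8,q11,q12; q0-a>q1; q0-b>q2; q1-a>q3; q1-b>q4; q2-a>q5; q2-b>q6; q3-a>q7; q3-b>q8; q4-a>q9; q4-b>q10; q5-a>q7; q5-b>q8; q6-a>q9; q6-b>q10; q7-a>q11; q7-b>q12; q8-a>q13; q8-b>q14; q9-a>q11; q9-b>q12; q10-a>q13; q10-b>q14; q11-a>q11; q11-b>q12; q12-a>q13; q12-b>q14; q13-a>q11; q13-b>q12; q14-a>q13; q14-b>q14

Run two small machines in parallel and take their product. One (7 states) tracks the last 2 symbols read; the other (5 states) tracks the input length, saturating at 4. Each combined state is a pair, one component from each; accept when both components accept.
15 states suffice.
          a    b  
>  q0     q1   q2 
   q1     q3   q4 
   q2     q5   q6 
   q3     q7   q8 
   q4     q9  q10 
   q5     q7   q8 
   q6     q9  q10 
 * q7    q11  q12 
 * q8    q13  q14 
   q9    q11  q12 
   q10   q13  q14 
 * q11   q11  q12 
 * q12   q13  q14 
   q13   q11  q12 
   q14   q13  q14 
(> = start, * = accepting)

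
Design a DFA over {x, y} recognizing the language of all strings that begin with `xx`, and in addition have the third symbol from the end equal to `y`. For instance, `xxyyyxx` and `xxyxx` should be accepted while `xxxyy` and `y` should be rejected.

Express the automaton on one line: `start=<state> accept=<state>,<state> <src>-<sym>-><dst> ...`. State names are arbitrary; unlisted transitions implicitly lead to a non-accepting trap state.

Build one automaton per condition and run them in lockstep. The first has 4 states tracking whether the input so far still matches the prefix `xx`; the second has 15 states tracking the last 3 symbols read. A product state is a pair (one from each), accepting exactly when both do. Minimizing collapses redundant product states.
11 states suffice.
          x    y  
>  s0     s1   s2 
   s1     s3   s2 
   s2     s2   s2 
   s3     s3   s4 
   s4     s5   s6 
   s5     s7   s8 
   s6     s9  s10 
 * s7     s3   s4 
 * s8     s5   s6 
 * s9     s7   s8 
 * s10    s9  s10 
(> = start, * = accepting)

start=s0 accept=s7,s8,s9,s10 s0-x->s1 s0-y->s2 s1-x->s3 s1-y->s2 s2-x->s2 s2-y->s2 s3-x->s3 s3-y->s4 s4-x->s5 s4-y->s6 s5-x->s7 s5-y->s8 s6-x->s9 s6-y->s10 s7-x->s3 s7-y->s4 s8-x->s5 s8-y->s6 s9-x->s7 s9-y->s8 s10-x->s9 s10-y->s10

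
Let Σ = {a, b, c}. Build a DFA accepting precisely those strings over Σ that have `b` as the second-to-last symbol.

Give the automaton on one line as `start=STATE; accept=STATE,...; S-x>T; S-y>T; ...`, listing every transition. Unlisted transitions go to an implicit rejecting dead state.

start=S0; accept=S7,S8,S9; S0-a>S1; S0-b>S2; S0-c>S3; S1-a>S4; S1-b>S5; S1-c>S6; S2-a>S7; S2-b>S8; S2-c>S9; S3-a>S10; S3-b>S11; S3-c>S12; S4-a>S4; S4-b>S5; S4-c>S6; S5-a>S7; S5-b>S8; S5-c>S9; S6-a>S10; S6-b>S11; S6-c>S12; S7-a>S4; S7-b>S5; S7-c>S6; S8-a>S7; S8-b>S8; S8-c>S9; S9-a>S10; S9-b>S11; S9-c>S12; S10-a>S4; S10-b>S5; S10-c>S6; S11-a>S7; S11-b>S8; S11-c>S9; S12-a>S10; S12-b>S11; S12-c>S12

Because acceptance depends on a position counted from the end, the machine has to buffer the most recent 2 symbols. Make each state the string of the last up-to-2 symbols read; on input `x` shift the window left and append `x`. Accept when the buffered window has length 2 and begins with `b`.
          a    b    c  
>  S0     S1   S2   S3 
   S1     S4   S5   S6 
   S2     S7   S8   S9 
   S3    S10  S11  S12 
   S4     S4   S5   S6 
   S5     S7   S8   S9 
   S6    S10  S11  S12 
 * S7     S4   S5   S6 
 * S8     S7   S8   S9 
 * S9    S10  S11  S12 
   S10    S4   S5   S6 
   S11    S7   S8   S9 
   S12   S10  S11  S12 
(> = start, * = accepting)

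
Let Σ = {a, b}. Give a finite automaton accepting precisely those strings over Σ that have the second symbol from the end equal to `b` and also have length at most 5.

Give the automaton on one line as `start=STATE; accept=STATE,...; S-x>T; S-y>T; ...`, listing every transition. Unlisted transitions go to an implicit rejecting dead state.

Build one automaton per condition and run them in lockstep. One (7 states) tracks the last 2 symbols read; the other (7 states) tracks the input length, saturating at 6. Each combined state is a pair, one component from each; accept when both components accept. After merging equivalent states the machine shrinks.
15 states suffice.
          a    b  
>  s0     s1   s2 
   s1     s3   s4 
   s2     s5   s6 
   s3     s7   s8 
   s4     s9  s10 
 * s5     s7   s8 
 * s6     s9  s10 
   s7    s11  s12 
   s8    s13  s14 
 * s9    s11  s12 
 * s10   s13  s14 
   s11   s11  s11 
   s12   s13  s13 
 * s13   s11  s11 
 * s14   s13  s13 
(> = start, * = accepting)

start=s0; accept=s5,s6,s9,s10,s13,s14; s0-a>s1; s0-b>s2; s1-a>s3; s1-b>s4; s2-a>s5; s2-b>s6; s3-a>s7; s3-b>s8; s4-a>s9; s4-b>s10; s5-a>s7; s5-b>s8; s6-a>s9; s6-b>s10; s7-a>s11; s7-b>s12; s8-a>s13; s8-b>s14; s9-a>s11; s9-b>s12; s10-a>s13; s10-b>s14; s11-a>s11; s11-b>s11; s12-a>s13; s12-b>s13; s13-a>s11; s13-b>s11; s14-a>s13; s14-b>s13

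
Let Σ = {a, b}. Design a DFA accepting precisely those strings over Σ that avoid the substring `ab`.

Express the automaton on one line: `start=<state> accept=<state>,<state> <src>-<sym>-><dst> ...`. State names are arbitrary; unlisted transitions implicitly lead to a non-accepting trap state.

Track partial matches of the forbidden pattern `ab`. State s2 is a dead state reached once `ab` has occurred; every other state accepts. s0 means no part of `ab` is currently matched.
With 3 states:
        a   b  
>* s0   s1  s0 
 * s1   s1  s2 
   s2   s2  s2 
(> = start, * = accepting)

start=s0 accept=s0,s1 s0-a->s1 s0-b->s0 s1-a->s1 s1-b->s2 s2-a->s2 s2-b->s2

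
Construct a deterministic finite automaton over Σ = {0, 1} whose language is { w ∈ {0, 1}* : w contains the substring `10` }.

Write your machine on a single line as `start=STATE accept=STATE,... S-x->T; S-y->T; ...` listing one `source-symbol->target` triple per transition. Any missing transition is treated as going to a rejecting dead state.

Track how much of `10` has been matched so far: state s0 is no progress, s2 is the absorbing accept state reached once `10` has occurred. Intermediate states record partial matches; on a mismatch, fall back to the longest reusable overlap.
3 states suffice.
        0   1  
>  s0   s0  s1 
   s1   s2  s1 
 * s2   s2  s2 
(> = start, * = accepting)

start=s0; accept=s2; s0-0->s0; s0-1->s1; s1-0->s2; s1-1->s1; s2-0->s2; s2-1->s2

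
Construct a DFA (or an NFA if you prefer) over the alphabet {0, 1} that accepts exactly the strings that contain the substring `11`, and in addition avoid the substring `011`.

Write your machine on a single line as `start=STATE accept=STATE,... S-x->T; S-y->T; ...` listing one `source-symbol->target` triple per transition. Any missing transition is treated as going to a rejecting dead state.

Build one automaton per condition and run them in lockstep. One (3 states) tracks whether and how much of `11` has been seen; the other (4 states) tracks partial matches of the forbidden pattern `011`. Each combined state is a pair, one component from each; accept when both components accept. Equivalent product states are then merged.
With 6 states:
       0  1 
>  A   B  C 
   B   B  B 
   C   B  D 
 * D   E  D 
 * E   E  F 
 * F   E  B 
(> = start, * = accepting)

start=A; accept=D,E,F; A-0->B; A-1->C; B-0->B; B-1->B; C-0->B; C-1->D; D-0->E; D-1->D; E-0->E; E-1->F; F-0->E; F-1->B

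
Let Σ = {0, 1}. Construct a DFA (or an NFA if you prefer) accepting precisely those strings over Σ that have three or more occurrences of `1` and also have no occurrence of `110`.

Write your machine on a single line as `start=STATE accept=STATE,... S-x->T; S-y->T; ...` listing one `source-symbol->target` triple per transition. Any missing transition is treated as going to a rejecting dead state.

Run two small machines in parallel and take their product. The first has 5 states tracking the count of `1`s, saturating at 4; the second has 4 states tracking partial matches of the forbidden pattern `110`. A product state is a pair (one from each), accepting exactly when both do.
A 15-state machine:
          0    1  
>  q0     q0   q1 
   q1     q2   q3 
   q2     q2   q4 
   q3     q5   q6 
   q4     q7   q6 
   q5     q5   q8 
 * q6     q8   q9 
   q7     q7  q10 
   q8     q8  q11 
 * q9    q11   q9 
 * q10   q12   q9 
   q11   q11  q11 
 * q12   q12  q13 
 * q13   q14   q9 
 * q14   q14  q13 
(> = start, * = accepting)

start=q0; accept=q6,q9,q10,q12,q13,q14; q0-0->q0; q0-1->q1; q1-0->q2; q1-1->q3; q2-0->q2; q2-1->q4; q3-0->q5; q3-1->q6; q4-0->q7; q4-1->q6; q5-0->q5; q5-1->q8; q6-0->q8; q6-1->q9; q7-0->q7; q7-1->q10; q8-0->q8; q8-1->q11; q9-0->q11; q9-1->q9; q10-0->q12; q10-1->q9; q11-0->q11; q11-1->q11; q12-0->q12; q12-1->q13; q13-0->q14; q13-1->q9; q14-0->q14; q14-1->q13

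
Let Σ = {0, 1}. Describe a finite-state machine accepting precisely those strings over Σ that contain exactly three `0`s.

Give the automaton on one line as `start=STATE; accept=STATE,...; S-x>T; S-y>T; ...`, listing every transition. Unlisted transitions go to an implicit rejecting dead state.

start=q0; accept=q3; q0-0>q1; q0-1>q0; q1-0>q2; q1-1>q1; q2-0>q3; q2-1>q2; q3-0>q4; q3-1>q3; q4-0>q4; q4-1>q4

Count `0`s, saturating at 4: states q0 through q3 mean 0 through 3 `0`s seen; q4 means more than 3. Each `0` increments (capped at q4); other symbols loop. Accept from {q3}.
A 5-state machine:
        0   1  
>  q0   q1  q0 
   q1   q2  q1 
   q2   q3  q2 
 * q3   q4  q3 
   q4   q4  q4 
(> = start, * = accepting)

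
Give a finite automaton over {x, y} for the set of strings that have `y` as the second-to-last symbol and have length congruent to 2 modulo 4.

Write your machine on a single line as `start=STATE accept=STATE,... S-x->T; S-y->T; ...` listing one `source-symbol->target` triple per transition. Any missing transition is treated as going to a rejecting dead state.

start=S0; accept=S5,S6; S0-x->S1; S0-y->S2; S1-x->S3; S1-y->S4; S2-x->S5; S2-y->S6; S3-x->S7; S3-y->S8; S4-x->S9; S4-y->S10; S5-x->S7; S5-y->S8; S6-x->S9; S6-y->S10; S7-x->S11; S7-y->S12; S8-x->S13; S8-y->S14; S9-x->S11; S9-y->S12; S10-x->S13; S10-y->S14; S11-x->S15; S11-y->S16; S12-x->S17; S12-y->S18; S13-x->S15; S13-y->S16; S14-x->S17; S14-y->S18; S15-x->S3; S15-y->S4; S16-x->S5; S16-y->S6; S17-x->S3; S17-y->S4; S18-x->S5; S18-y->S6

Handle the two conditions separately and then intersect. One (7 states) tracks the last 2 symbols read; the other (4 states) tracks the input length modulo 4. Each combined state is a pair, one component from each; accept when both components accept.
          x    y  
>  S0     S1   S2 
   S1     S3   S4 
   S2     S5   S6 
   S3     S7   S8 
   S4     S9  S10 
 * S5     S7   S8 
 * S6     S9  S10 
   S7    S11  S12 
   S8    S13  S14 
   S9    S11  S12 
   S10   S13  S14 
   S11   S15  S16 
   S12   S17  S18 
   S13   S15  S16 
   S14   S17  S18 
   S15    S3   S4 
   S16    S5   S6 
   S17    S3   S4 
   S18    S5   S6 
(> = start, * = accepting)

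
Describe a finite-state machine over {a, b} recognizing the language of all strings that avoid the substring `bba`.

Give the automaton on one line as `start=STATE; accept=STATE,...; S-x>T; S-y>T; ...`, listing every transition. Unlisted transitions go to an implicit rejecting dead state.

Track partial matches of the forbidden pattern `bba`. State S3 is a dead state reached once `bba` has occurred; every other state accepts. S0 means no part of `bba` is currently matched.
A 4-state machine:
        a   b  
>* S0   S0  S1 
 * S1   S0  S2 
 * S2   S3  S2 
   S3   S3  S3 
(> = start, * = accepting)

start=S0; accept=S0,S1,S2; S0-a>S0; S0-b>S1; S1-a>S0; S1-b>S2; S2-a>S3; S2-b>S2; S3-a>S3; S3-b>S3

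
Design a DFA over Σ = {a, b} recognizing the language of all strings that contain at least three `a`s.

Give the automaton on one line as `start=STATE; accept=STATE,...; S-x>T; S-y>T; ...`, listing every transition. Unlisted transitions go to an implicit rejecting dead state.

Only the number of `a`s matters, and only up to 4. Make a chain s0 → s1 → s2 → s3 → s4 advanced by each `a` (with s4 absorbing); every other symbol self-loops. The accepting set is {s3, s4}.
With 5 states:
        a   b  
>  s0   s1  s0 
   s1   s2  s1 
   s2   s3  s2 
 * s3   s4  s3 
 * s4   s4  s4 
(> = start, * = accepting)

start=s0; accept=s3,s4; s0-a>s1; s0-b>s0; s1-a>s2; s1-b>s1; s2-a>s3; s2-b>s2; s3-a>s4; s3-b>s3; s4-a>s4; s4-b>s4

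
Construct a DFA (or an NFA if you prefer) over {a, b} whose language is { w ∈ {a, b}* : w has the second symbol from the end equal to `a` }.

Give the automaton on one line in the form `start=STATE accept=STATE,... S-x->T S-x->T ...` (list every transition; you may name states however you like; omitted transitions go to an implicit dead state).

Because acceptance depends on a position counted from the end, the machine has to buffer the most recent 2 symbols. Make each state the string of the last up-to-2 symbols read; on input `x` shift the window left and append `x`. Accept when the buffered window has length 2 and begins with `a`.
7 states suffice.
        a   b  
>  q0   q1  q2 
   q1   q3  q4 
   q2   q5  q6 
 * q3   q3  q4 
 * q4   q5  q6 
   q5   q3  q4 
   q6   q5  q6 
(> = start, * = accepting)

start=q0 accept=q3,q4 q0-a->q1 q0-b->q2 q1-a->q3 q1-b->q4 q2-a->q5 q2-b->q6 q3-a->q3 q3-b->q4 q4-a->q5 q4-b->q6 q5-a->q3 q5-b->q4 q6-a->q5 q6-b->q6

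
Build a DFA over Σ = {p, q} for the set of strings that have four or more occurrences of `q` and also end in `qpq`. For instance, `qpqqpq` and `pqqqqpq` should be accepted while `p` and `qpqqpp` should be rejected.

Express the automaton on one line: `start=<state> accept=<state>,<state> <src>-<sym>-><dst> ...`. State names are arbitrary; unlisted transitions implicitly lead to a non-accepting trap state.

start=A accept=F A-p->A A-q->B B-p->B B-q->C C-p->C C-q->D D-p->E D-q->D E-p->C E-q->F F-p->E F-q->D

Run two small machines in parallel and take their product. One (6 states) tracks the count of `q`s, saturating at 5; the other (4 states) tracks how much of the suffix `qpq` has currently been matched. Each combined state is a pair, one component from each; accept when both components accept. Minimizing collapses redundant product states.
With 6 states:
       p  q 
>  A   A  B 
   B   B  C 
   C   C  D 
   D   E  D 
   E   C  F 
 * F   E  D 
(> = start, * = accepting)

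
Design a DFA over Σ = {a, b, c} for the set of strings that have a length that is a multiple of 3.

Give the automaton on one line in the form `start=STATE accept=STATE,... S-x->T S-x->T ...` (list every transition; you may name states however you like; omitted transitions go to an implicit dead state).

Only the length mod 3 matters, so use a 3-cycle: from any state, every input symbol moves to the next state, wrapping q2 back to q0. Mark q0 accepting.
A 3-state machine:
        a   b   c  
>* q0   q1  q1  q1 
   q1   q2  q2  q2 
   q2   q0  q0  q0 
(> = start, * = accepting)

start=q0 accept=q0 q0-a->q1 q0-b->q1 q0-c->q1 q1-a->q2 q1-b->q2 q1-c->q2 q2-a->q0 q2-b->q0 q2-c->q0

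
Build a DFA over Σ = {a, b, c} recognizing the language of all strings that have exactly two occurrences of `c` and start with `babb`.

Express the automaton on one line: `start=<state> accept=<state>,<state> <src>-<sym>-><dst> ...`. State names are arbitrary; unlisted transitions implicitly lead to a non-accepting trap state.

start=q0 accept=q10 q0-a->q1 q0-b->q2 q0-c->q3 q1-a->q1 q1-b->q1 q1-c->q3 q2-a->q4 q2-b->q1 q2-c->q3 q3-a->q3 q3-b->q3 q3-c->q5 q4-a->q1 q4-b->q6 q4-c->q3 q5-a->q5 q5-b->q5 q5-c->q7 q6-a->q1 q6-b->q8 q6-c->q3 q7-a->q7 q7-b->q7 q7-c->q7 q8-a->q8 q8-b->q8 q8-c->q9 q9-a->q9 q9-b->q9 q9-c->q10 q10-a->q10 q10-b->q10 q10-c->q11 q11-a->q11 q11-b->q11 q11-c->q11

Handle the two conditions separately and then intersect. One (4 states) tracks the count of `c`s, saturating at 3; the other (6 states) tracks whether the input so far still matches the prefix `babb`. Each combined state is a pair, one component from each; accept when both components accept.
          a    b    c  
>  q0     q1   q2   q3 
   q1     q1   q1   q3 
   q2     q4   q1   q3 
   q3     q3   q3   q5 
   q4     q1   q6   q3 
   q5     q5   q5   q7 
   q6     q1   q8   q3 
   q7     q7   q7   q7 
   q8     q8   q8   q9 
   q9     q9   q9  q10 
 * q10   q10  q10  q11 
   q11   q11  q11  q11 
(> = start, * = accepting)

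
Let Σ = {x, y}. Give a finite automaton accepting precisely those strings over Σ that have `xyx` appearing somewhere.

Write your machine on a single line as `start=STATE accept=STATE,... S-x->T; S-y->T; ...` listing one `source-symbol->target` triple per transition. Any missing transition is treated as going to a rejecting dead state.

States A..C record the length of the longest prefix of `xyx` that matches the current input suffix. Reaching D means `xyx` has been seen, and we stay there forever. Accept from D.
With 4 states:
       x  y 
>  A   B  A 
   B   B  C 
   C   D  A 
 * D   D  D 
(> = start, * = accepting)

start=A; accept=D; A-x->B; A-y->A; B-x->B; B-y->C; C-x->D; C-y->A; D-x->D; D-y->D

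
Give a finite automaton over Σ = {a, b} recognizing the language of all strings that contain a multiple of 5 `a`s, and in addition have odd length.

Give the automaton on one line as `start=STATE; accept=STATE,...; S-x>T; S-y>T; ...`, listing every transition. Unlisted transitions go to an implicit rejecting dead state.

start=q0; accept=q2; q0-a>q1; q0-b>q2; q1-a>q3; q1-b>q4; q2-a>q4; q2-b>q0; q3-a>q5; q3-b>q6; q4-a>q6; q4-b>q1; q5-a>q7; q5-b>q8; q6-a>q8; q6-b>q3; q7-a>q2; q7-b>q9; q8-a>q9; q8-b>q5; q9-a>q0; q9-b>q7

Handle the two conditions separately and then intersect. The first has 5 states tracking the count of `a`s modulo 5; the second has 2 states tracking the input length modulo 2. A product state is a pair (one from each), accepting exactly when both do.
A 10-state machine:
        a   b  
>  q0   q1  q2 
   q1   q3  q4 
 * q2   q4  q0 
   q3   q5  q6 
   q4   q6  q1 
   q5   q7  q8 
   q6   q8  q3 
   q7   q2  q9 
   q8   q9  q5 
   q9   q0  q7 
(> = start, * = accepting)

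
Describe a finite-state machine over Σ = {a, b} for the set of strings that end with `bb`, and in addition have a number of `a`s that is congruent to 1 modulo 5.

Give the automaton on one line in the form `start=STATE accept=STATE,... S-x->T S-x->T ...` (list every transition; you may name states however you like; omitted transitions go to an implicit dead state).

Handle the two conditions separately and then intersect. One (3 states) tracks how much of the suffix `bb` has currently been matched; the other (5 states) tracks the count of `a`s modulo 5. Each combined state is a pair, one component from each; accept when both components accept. Minimizing collapses redundant product states.
With 7 states:
        a   b  
>  q0   q1  q0 
   q1   q2  q3 
   q2   q4  q2 
   q3   q2  q5 
   q4   q6  q4 
 * q5   q2  q5 
   q6   q0  q6 
(> = start, * = accepting)

start=q0 accept=q5 q0-a->q1 q0-b->q0 q1-a->q2 q1-b->q3 q2-a->q4 q2-b->q2 q3-a->q2 q3-b->q5 q4-a->q6 q4-b->q4 q5-a->q2 q5-b->q5 q6-a->q0 q6-b->q6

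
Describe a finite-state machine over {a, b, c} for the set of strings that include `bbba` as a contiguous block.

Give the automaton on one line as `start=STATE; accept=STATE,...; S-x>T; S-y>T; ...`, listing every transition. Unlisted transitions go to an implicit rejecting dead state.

Track how much of `bbba` has been matched so far: state S0 is no progress, S4 is the absorbing accept state reached once `bbba` has occurred. Intermediate states record partial matches; on a mismatch, fall back to the longest reusable overlap.
With 5 states:
        a   b   c  
>  S0   S0  S1  S0 
   S1   S0  S2  S0 
   S2   S0  S3  S0 
   S3   S4  S3  S0 
 * S4   S4  S4  S4 
(> = start, * = accepting)

start=S0; accept=S4; S0-a>S0; S0-b>S1; S0-c>S0; S1-a>S0; S1-b>S2; S1-c>S0; S2-a>S0; S2-b>S3; S2-c>S0; S3-a>S4; S3-b>S3; S3-c>S0; S4-a>S4; S4-b>S4; S4-c>S4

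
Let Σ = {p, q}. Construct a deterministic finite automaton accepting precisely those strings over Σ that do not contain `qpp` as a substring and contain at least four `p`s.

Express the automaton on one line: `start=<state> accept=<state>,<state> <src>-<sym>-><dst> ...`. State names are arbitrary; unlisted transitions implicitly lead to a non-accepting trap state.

start=S0 accept=S10,S14,S15,S16,S18,S19 S0-p->S1 S0-q->S2 S1-p->S3 S1-q->S4 S2-p->S5 S2-q->S2 S3-p->S6 S3-q->S7 S4-p->S8 S4-q->S4 S5-p->S9 S5-q->S4 S6-p->S10 S6-q->S11 S7-p->S12 S7-q->S7 S8-p->S13 S8-q->S7 S9-p->S13 S9-q->S9 S10-p->S14 S10-q->S15 S11-p->S16 S11-q->S11 S12-p->S17 S12-q->S11 S13-p->S17 S13-q->S13 S14-p->S14 S14-q->S18 S15-p->S19 S15-q->S15 S16-p->S20 S16-q->S15 S17-p->S20 S17-q->S17 S18-p->S19 S18-q->S18 S19-p->S20 S19-q->S18 S20-p->S20 S20-q->S20

Build one automaton per condition and run them in lockstep. The first has 4 states tracking partial matches of the forbidden pattern `qpp`; the second has 6 states tracking the count of `p`s, saturating at 5. A product state is a pair (one from each), accepting exactly when both do.
A 21-state machine:
          p    q  
>  S0     S1   S2 
   S1     S3   S4 
   S2     S5   S2 
   S3     S6   S7 
   S4     S8   S4 
   S5     S9   S4 
   S6    S10  S11 
   S7    S12   S7 
   S8    S13   S7 
   S9    S13   S9 
 * S10   S14  S15 
   S11   S16  S11 
   S12   S17  S11 
   S13   S17  S13 
 * S14   S14  S18 
 * S15   S19  S15 
 * S16   S20  S15 
   S17   S20  S17 
 * S18   S19  S18 
 * S19   S20  S18 
   S20   S20  S20 
(> = start, * = accepting)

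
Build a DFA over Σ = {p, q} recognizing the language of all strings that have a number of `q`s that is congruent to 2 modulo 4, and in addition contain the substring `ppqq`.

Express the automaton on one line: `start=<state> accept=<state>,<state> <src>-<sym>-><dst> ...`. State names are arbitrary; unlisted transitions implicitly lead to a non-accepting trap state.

Run two small machines in parallel and take their product. One (4 states) tracks the count of `q`s modulo 4; the other (5 states) tracks whether and how much of `ppqq` has been seen. Each combined state is a pair, one component from each; accept when both components accept.
       p  q 
>  A   B  C 
   B   D  C 
   C   E  F 
   D   D  G 
   E   H  F 
   F   I  J 
   G   E  K 
   H   H  L 
   I   M  J 
   J   N  A 
 * K   K  O 
   L   I  O 
   M   M  P 
   N   Q  A 
   O   O  R 
   P   N  R 
   Q   Q  S 
   R   R  T 
   S   B  T 
   T   T  K 
(> = start, * = accepting)

start=A accept=K A-p->B A-q->C B-p->D B-q->C C-p->E C-q->F D-p->D D-q->G E-p->H E-q->F F-p->I F-q->J G-p->E G-q->K H-p->H H-q->L I-p->M I-q->J J-p->N J-q->A K-p->K K-q->O L-p->I L-q->O M-p->M M-q->P N-p->Q N-q->A O-p->O O-q->R P-p->N P-q->R Q-p->Q Q-q->S R-p->R R-q->T S-p->B S-q->T T-p->T T-q->K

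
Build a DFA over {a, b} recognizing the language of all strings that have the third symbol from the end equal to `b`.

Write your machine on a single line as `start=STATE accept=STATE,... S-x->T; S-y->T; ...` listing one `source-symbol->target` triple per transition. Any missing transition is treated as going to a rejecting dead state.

start=q0; accept=q11,q12,q13,q14; q0-a->q1; q0-b->q2; q1-a->q3; q1-b->q4; q2-a->q5; q2-b->q6; q3-a->q7; q3-b->q8; q4-a->q9; q4-b->q10; q5-a->q11; q5-b->q12; q6-a->q13; q6-b->q14; q7-a->q7; q7-b->q8; q8-a->q9; q8-b->q10; q9-a->q11; q9-b->q12; q10-a->q13; q10-b->q14; q11-a->q7; q11-b->q8; q12-a->q9; q12-b->q10; q13-a->q11; q13-b->q12; q14-a->q13; q14-b->q14

A DFA must remember the last 3 symbols (since which symbol is third-to-last isn't known until the input ends). Use one state per possible window of the last ≤3 symbols; accept from those whose window starts with `b`.
15 states suffice.
          a    b  
>  q0     q1   q2 
   q1     q3   q4 
   q2     q5   q6 
   q3     q7   q8 
   q4     q9  q10 
   q5    q11  q12 
   q6    q13  q14 
   q7     q7   q8 
   q8     q9  q10 
   q9    q11  q12 
   q10   q13  q14 
 * q11    q7   q8 
 * q12    q9  q10 
 * q13   q11  q12 
 * q14   q13  q14 
(> = start, * = accepting)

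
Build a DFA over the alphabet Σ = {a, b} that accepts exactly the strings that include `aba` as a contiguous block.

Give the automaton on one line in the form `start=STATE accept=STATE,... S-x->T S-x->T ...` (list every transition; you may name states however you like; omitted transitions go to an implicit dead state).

Track how much of `aba` has been matched so far: state q0 is no progress, q3 is the absorbing accept state reached once `aba` has occurred. Intermediate states record partial matches; on a mismatch, fall back to the longest reusable overlap.
4 states suffice.
        a   b  
>  q0   q1  q0 
   q1   q1  q2 
   q2   q3  q0 
 * q3   q3  q3 
(> = start, * = accepting)

start=q0 accept=q3 q0-a->q1 q0-b->q0 q1-a->q1 q1-b->q2 q2-a->q3 q2-b->q0 q3-a->q3 q3-b->q3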